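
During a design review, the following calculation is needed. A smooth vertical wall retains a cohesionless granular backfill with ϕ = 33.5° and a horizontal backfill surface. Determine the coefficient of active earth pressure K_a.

K_a = (1 − sin φ)/(1 + sin φ) = (1 − sin 33.5°)/(1 + sin 33.5°) = 0.2887.

0.289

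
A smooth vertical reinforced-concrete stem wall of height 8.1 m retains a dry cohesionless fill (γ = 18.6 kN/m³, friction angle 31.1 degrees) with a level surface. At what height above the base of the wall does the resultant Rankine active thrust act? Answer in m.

2.70 m

K_a = 0.3188.
The pressure distribution is triangular, so the resultant acts at H/3 above the base = 8.1/3 = 2.700 m.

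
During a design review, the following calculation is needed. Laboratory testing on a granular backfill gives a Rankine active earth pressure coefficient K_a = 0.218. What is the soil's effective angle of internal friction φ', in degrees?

K_a = tan²(45° − φ/2) ⇒ 45° − φ/2 = arctan(√0.218) = 25.03°.
φ = 2(45° − 25.03°) = 39.94°.

39.9°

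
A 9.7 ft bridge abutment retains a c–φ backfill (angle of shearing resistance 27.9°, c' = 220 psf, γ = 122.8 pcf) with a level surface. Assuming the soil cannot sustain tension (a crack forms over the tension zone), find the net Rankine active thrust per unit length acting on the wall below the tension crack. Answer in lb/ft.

313 lb/ft

K_a = 0.3625; √K_a = 0.6020.
Tension-crack depth z_c = 2c/(γ√K_a) = 2×220/(122.8×0.6020) = 5.951 ft.
σ_a at base = K_a γ H − 2c√K_a = 0.3625×122.8×9.7 − 2×220×0.6020 = 166.8 psf.
P_a = ½ × 166.8 × (H − z_c) = 0.5×166.8×3.749 = 312.7 lb/ft.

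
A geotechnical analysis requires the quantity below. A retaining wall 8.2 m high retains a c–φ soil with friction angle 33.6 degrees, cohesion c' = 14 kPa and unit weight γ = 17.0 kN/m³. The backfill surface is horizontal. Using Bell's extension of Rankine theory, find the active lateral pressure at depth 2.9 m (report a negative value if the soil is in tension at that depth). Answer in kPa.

-0.839 kPa

K_a = (1 − sin φ)/(1 + sin φ) = 0.2875.
σ_a = K_a γ z − 2c√K_a = 0.2875×17.0×2.9 − 2×14×0.5362 = -0.8395 kPa.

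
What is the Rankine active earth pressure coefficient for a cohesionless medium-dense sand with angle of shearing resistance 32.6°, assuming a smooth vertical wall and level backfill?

0.300

K_a = tan²(45° − φ/2) = tan²(28.70°) = 0.2997.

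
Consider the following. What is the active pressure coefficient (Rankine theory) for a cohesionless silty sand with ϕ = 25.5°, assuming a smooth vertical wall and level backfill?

0.398

K_a = (1 − sin φ)/(1 + sin φ) = (1 − sin 25.5°)/(1 + sin 25.5°) = 0.3981.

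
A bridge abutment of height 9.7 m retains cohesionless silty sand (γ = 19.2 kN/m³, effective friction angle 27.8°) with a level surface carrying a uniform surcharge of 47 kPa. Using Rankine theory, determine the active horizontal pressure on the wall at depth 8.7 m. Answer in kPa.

K_a = (1 − sin φ)/(1 + sin φ) = 0.3639.
σ_v = γz + q = 19.2 × 8.7 + 47 = 214.0 kPa.
σ_h = K_a σ_v = 0.3639 × 214.0 = 77.89 kPa.

77.9 kPa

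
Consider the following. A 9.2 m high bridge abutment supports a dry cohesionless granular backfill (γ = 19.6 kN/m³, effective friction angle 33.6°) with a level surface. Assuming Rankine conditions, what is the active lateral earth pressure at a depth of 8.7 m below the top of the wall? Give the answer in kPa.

K_a = (1 − sin φ)/(1 + sin φ) = 0.2875.
σ_h = K_a γ z = 0.2875 × 19.6 × 8.7 = 49.03 kPa.

49.0 kPa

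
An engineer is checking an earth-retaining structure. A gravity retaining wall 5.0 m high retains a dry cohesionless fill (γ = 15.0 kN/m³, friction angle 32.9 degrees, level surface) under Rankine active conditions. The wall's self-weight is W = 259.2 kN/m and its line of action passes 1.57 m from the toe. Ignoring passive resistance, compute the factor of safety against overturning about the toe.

4.40

K_a = tan²(45° − 32.9°/2) = 0.2960.
P_a = ½K_aγH² = 0.5×0.2960×15.0×5.0² = 55.51 kN/m, acting at H/3 = 1.667 m above the base.
Overturning moment M_o = P_a × H/3 = 55.51 × 1.667 = 92.51.
Resisting moment M_r = W × 1.57 = 259.2 × 1.57 = 406.9.
FS_overturning = M_r/M_o = 406.9/92.51 = 4.399.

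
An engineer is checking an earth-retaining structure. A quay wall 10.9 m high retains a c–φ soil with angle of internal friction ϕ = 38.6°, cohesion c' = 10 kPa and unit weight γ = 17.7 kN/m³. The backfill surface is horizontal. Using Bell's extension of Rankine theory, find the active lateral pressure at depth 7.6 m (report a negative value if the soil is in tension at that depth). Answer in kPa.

21.5 kPa

K_a = (1 − sin φ)/(1 + sin φ) = 0.2316.
σ_a = K_a γ z − 2c√K_a = 0.2316×17.7×7.6 − 2×10×0.4813 = 21.53 kPa.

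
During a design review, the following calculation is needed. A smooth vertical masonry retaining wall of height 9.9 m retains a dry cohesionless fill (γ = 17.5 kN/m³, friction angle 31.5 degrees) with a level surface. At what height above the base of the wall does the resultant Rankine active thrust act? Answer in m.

K_a = 0.3136.
The pressure distribution is triangular, so the resultant acts at H/3 above the base = 9.9/3 = 3.300 m.

3.30 m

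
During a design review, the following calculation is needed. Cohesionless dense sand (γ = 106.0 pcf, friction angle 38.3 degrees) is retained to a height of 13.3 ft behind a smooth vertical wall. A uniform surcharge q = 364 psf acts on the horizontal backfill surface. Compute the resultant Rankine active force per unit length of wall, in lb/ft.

3340 lb/ft

K_a = tan²(45° − φ/2) = 0.2347.
Soil triangle: ½ K_a γ H² = 0.5×0.2347×106.0×13.3² = 2201 lb/ft.
Surcharge rectangle: K_a q H = 0.2347×364×13.3 = 1136 lb/ft.
Total = 2201 + 1136 = 3337 lb/ft.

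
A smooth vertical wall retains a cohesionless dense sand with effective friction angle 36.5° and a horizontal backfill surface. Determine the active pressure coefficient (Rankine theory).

0.254

K_a = tan²(45° − φ/2) = tan²(26.75°) = 0.2541.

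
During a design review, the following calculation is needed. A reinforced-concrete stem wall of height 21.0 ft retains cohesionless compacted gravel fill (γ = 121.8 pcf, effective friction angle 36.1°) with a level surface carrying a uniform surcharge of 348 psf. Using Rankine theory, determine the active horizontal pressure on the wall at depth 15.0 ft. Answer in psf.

K_a = (1 − sin φ)/(1 + sin φ) = 0.2585.
σ_v = γz + q = 121.8 × 15.0 + 348 = 2175 psf.
σ_h = K_a σ_v = 0.2585 × 2175 = 562.2 psf.

562 psf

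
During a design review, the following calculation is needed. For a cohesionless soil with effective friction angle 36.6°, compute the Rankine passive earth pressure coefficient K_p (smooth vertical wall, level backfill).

3.95

K_p = (1 + sin φ)/(1 − sin φ) = tan²(45° + 36.6°/2) = 3.953.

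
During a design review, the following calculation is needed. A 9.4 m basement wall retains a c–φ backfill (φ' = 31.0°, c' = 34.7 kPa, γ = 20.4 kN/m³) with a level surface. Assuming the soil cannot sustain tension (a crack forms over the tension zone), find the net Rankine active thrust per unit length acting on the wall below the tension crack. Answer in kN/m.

37.5 kN/m

K_a = 0.3201; √K_a = 0.5658.
Tension-crack depth z_c = 2c/(γ√K_a) = 2×34.7/(20.4×0.5658) = 6.013 m.
σ_a at base = K_a γ H − 2c√K_a = 0.3201×20.4×9.4 − 2×34.7×0.5658 = 22.12 kPa.
P_a = ½ × 22.12 × (H − z_c) = 0.5×22.12×3.387 = 37.46 kN/m.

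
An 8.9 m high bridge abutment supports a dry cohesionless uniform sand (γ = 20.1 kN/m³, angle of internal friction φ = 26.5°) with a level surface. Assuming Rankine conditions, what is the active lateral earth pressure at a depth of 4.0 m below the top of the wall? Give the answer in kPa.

30.8 kPa

K_a = (1 − sin φ)/(1 + sin φ) = 0.3829.
σ_h = K_a γ z = 0.3829 × 20.1 × 4.0 = 30.79 kPa.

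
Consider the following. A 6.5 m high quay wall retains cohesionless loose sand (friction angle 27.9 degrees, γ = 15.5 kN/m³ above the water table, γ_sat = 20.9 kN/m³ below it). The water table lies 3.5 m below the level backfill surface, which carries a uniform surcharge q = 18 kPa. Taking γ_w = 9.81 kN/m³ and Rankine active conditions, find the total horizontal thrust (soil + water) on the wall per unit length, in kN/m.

K_a = tan²(45° − φ/2) = 0.3625.
γ' = 20.9 − 9.81 = 11.09 kN/m³. h₂ = H − d_w = 3.0 m.
σ'_h: at surface K_a·q = 6.524; at WT K_a(q+γd_w) = 26.19; at base K_a(q+γd_w+γ'h₂) = 38.25 kPa.
P₁ = ½(6.524+26.19)×3.5 = 57.25; P₂ = ½(26.19+38.25)×3.0 = 96.65; P_w = ½γ_w h₂² = 44.14.
Total = 57.25+96.65+44.14 = 198.0 kN/m.

198 kN/m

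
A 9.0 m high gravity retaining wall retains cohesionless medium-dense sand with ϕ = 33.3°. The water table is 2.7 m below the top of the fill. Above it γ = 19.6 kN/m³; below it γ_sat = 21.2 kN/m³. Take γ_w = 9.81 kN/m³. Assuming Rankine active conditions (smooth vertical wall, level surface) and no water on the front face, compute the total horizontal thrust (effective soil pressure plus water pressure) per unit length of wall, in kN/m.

378 kN/m

K_a = tan²(45° − φ/2) = 0.2911.
γ' = 21.2 − 9.81 = 11.39 kN/m³. Depth below WT = 6.3 m.
σ'_h at WT = K_a γ d_w = 15.41 kPa; at base = 15.41 + K_a γ' × 6.3 = 36.30 kPa.
P₁ (0–2.7 m) = ½×15.41×2.7 = 20.80. P₂ (2.7–9.0 m) = ½(15.41+36.30)×6.3 = 162.9.
P_w = ½ γ_w h₂² = 0.5×9.81×6.3² = 194.7. Total = 20.80+162.9+194.7 = 378.3 kN/m.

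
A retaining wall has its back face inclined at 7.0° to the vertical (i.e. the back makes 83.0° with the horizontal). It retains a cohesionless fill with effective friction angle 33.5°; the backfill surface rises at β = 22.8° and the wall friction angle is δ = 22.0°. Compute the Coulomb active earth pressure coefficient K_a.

0.457

K_a = sin²(α+φ) / [sin²α · sin(α−δ) · (1 + √{sin(φ+δ)sin(φ−β) / (sin(α−δ)sin(α+β))})²].
With α = 83.0°, φ = 33.5°, δ = 22.0°, β = 22.8°: K_a = 0.4569.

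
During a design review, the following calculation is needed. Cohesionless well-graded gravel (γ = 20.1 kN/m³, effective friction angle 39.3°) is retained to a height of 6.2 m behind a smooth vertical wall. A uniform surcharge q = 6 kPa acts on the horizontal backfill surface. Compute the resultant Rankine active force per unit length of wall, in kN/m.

95.1 kN/m

K_a = tan²(45° − φ/2) = 0.2245.
Soil triangle: ½ K_a γ H² = 0.5×0.2245×20.1×6.2² = 86.71 kN/m.
Surcharge rectangle: K_a q H = 0.2245×6×6.2 = 8.350 kN/m.
Total = 86.71 + 8.350 = 95.06 kN/m.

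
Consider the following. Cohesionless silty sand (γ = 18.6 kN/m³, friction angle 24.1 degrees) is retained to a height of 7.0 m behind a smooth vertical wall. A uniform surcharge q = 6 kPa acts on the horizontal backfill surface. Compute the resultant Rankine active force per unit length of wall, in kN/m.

209 kN/m

K_a = tan²(45° − φ/2) = 0.4201.
Soil triangle: ½ K_a γ H² = 0.5×0.4201×18.6×7.0² = 191.4 kN/m.
Surcharge rectangle: K_a q H = 0.4201×6×7.0 = 17.65 kN/m.
Total = 191.4 + 17.65 = 209.1 kN/m.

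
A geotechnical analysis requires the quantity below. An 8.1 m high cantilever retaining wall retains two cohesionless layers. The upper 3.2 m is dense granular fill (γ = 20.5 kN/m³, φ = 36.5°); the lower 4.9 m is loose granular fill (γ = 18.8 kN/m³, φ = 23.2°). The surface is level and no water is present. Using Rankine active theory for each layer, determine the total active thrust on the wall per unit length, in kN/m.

265 kN/m

K_a1 = tan²(45°−36.5°/2) = 0.2541; K_a2 = tan²(45°−23.2°/2) = 0.4348.
Layer 1: σ at base = K_a1 γ₁ h₁ = 16.67 kPa; P₁ = ½×16.67×3.2 = 26.67.
Layer 2: σ_v at top = γ₁h₁ = 65.60; σ_h top = K_a2×65.60 = 28.52; σ_h base = K_a2×(65.60+18.8×4.9) = 68.57.
P₂ = ½(28.52+68.57)×4.9 = 237.9. Total P_a = 26.67+237.9 = 264.5 kN/m.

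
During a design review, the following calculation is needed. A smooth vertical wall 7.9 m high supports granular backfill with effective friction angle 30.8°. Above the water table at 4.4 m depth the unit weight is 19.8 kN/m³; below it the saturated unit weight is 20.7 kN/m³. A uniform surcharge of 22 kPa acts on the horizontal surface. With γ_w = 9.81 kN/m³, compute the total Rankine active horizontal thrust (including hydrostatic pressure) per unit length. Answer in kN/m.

K_a = tan²(45° − φ/2) = 0.3227.
γ' = 20.7 − 9.81 = 10.89 kN/m³. h₂ = H − d_w = 3.5 m.
σ'_h: at surface K_a·q = 7.100; at WT K_a(q+γd_w) = 35.21; at base K_a(q+γd_w+γ'h₂) = 47.51 kPa.
P₁ = ½(7.100+35.21)×4.4 = 93.09; P₂ = ½(35.21+47.51)×3.5 = 144.8; P_w = ½γ_w h₂² = 60.09.
Total = 93.09+144.8+60.09 = 298.0 kN/m.

298 kN/m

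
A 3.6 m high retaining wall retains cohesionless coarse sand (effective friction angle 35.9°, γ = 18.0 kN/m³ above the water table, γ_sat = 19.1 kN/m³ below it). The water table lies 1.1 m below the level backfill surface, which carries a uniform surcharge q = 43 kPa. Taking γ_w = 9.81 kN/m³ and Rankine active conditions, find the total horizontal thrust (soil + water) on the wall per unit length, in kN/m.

K_a = tan²(45° − φ/2) = 0.2607.
γ' = 19.1 − 9.81 = 9.290 kN/m³. h₂ = H − d_w = 2.5 m.
σ'_h: at surface K_a·q = 11.21; at WT K_a(q+γd_w) = 16.37; at base K_a(q+γd_w+γ'h₂) = 22.43 kPa.
P₁ = ½(11.21+16.37)×1.1 = 15.17; P₂ = ½(16.37+22.43)×2.5 = 48.51; P_w = ½γ_w h₂² = 30.66.
Total = 15.17+48.51+30.66 = 94.33 kN/m.

94.3 kN/m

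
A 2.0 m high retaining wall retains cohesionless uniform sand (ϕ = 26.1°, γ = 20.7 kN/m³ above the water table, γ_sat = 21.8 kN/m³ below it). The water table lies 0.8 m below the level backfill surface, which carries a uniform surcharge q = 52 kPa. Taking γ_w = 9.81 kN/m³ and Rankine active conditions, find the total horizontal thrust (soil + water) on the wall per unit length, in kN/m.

61.2 kN/m

K_a = tan²(45° − φ/2) = 0.3889.
γ' = 21.8 − 9.81 = 11.99 kN/m³. h₂ = H − d_w = 1.2 m.
σ'_h: at surface K_a·q = 20.23; at WT K_a(q+γd_w) = 26.67; at base K_a(q+γd_w+γ'h₂) = 32.26 kPa.
P₁ = ½(20.23+26.67)×0.8 = 18.76; P₂ = ½(26.67+32.26)×1.2 = 35.36; P_w = ½γ_w h₂² = 7.063.
Total = 18.76+35.36+7.063 = 61.18 kN/m.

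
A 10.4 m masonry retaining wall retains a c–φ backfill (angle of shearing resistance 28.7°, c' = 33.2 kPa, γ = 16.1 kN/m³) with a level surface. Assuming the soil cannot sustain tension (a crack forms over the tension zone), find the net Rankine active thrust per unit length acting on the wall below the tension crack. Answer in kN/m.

K_a = 0.3511; √K_a = 0.5926.
Tension-crack depth z_c = 2c/(γ√K_a) = 2×33.2/(16.1×0.5926) = 6.960 m.
σ_a at base = K_a γ H − 2c√K_a = 0.3511×16.1×10.4 − 2×33.2×0.5926 = 19.45 kPa.
P_a = ½ × 19.45 × (H − z_c) = 0.5×19.45×3.440 = 33.45 kN/m.

33.5 kN/m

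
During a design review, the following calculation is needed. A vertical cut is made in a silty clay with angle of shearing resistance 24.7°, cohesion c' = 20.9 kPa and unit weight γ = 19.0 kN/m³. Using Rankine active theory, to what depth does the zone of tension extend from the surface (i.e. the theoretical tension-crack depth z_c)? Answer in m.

3.43 m

K_a = tan²(45° − 24.7°/2) = 0.4106; √K_a = 0.6408.
The active pressure is zero where K_a γ z = 2c√K_a, so z_c = 2c/(γ√K_a) = 2×20.9/(19.0×0.6408) = 3.433 m.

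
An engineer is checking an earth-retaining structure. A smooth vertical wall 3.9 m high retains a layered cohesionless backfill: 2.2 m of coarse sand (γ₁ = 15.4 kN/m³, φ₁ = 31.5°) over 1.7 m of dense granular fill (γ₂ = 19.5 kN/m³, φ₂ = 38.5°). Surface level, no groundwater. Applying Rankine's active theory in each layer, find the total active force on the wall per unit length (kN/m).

K_a1 = tan²(45°−31.5°/2) = 0.3136; K_a2 = tan²(45°−38.5°/2) = 0.2327.
Layer 1: σ at base = K_a1 γ₁ h₁ = 10.63 kPa; P₁ = ½×10.63×2.2 = 11.69.
Layer 2: σ_v at top = γ₁h₁ = 33.88; σ_h top = K_a2×33.88 = 7.882; σ_h base = K_a2×(33.88+19.5×1.7) = 15.59.
P₂ = ½(7.882+15.59)×1.7 = 19.96. Total P_a = 11.69+19.96 = 31.64 kN/m.

31.6 kN/m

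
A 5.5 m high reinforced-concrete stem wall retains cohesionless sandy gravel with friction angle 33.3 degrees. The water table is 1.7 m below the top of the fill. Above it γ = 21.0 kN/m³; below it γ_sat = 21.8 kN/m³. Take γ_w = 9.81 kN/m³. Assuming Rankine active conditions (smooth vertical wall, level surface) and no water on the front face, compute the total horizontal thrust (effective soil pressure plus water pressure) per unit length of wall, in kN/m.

K_a = tan²(45° − φ/2) = 0.2911.
γ' = 21.8 − 9.81 = 11.99 kN/m³. Depth below WT = 3.8 m.
σ'_h at WT = K_a γ d_w = 10.39 kPa; at base = 10.39 + K_a γ' × 3.8 = 23.66 kPa.
P₁ (0–1.7 m) = ½×10.39×1.7 = 8.835. P₂ (1.7–5.5 m) = ½(10.39+23.66)×3.8 = 64.70.
P_w = ½ γ_w h₂² = 0.5×9.81×3.8² = 70.83. Total = 8.835+64.70+70.83 = 144.4 kN/m.

144 kN/m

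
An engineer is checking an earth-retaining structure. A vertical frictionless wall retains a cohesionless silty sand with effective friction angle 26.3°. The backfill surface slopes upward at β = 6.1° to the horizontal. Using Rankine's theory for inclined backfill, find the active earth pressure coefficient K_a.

K_a = cos β · (cos β − √(cos²β − cos²φ)) / (cos β + √(cos²β − cos²φ)).
cos β = 0.9943, cos φ = 0.8965, √(cos²β − cos²φ) = 0.4301.
K_a = 0.9943 × (0.9943 − 0.4301)/(0.9943 + 0.4301) = 0.3938.

0.394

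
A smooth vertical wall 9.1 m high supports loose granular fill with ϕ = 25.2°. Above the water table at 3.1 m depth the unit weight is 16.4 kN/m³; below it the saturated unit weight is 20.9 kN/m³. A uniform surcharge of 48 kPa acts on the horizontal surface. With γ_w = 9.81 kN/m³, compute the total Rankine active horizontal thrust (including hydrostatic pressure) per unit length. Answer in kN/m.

587 kN/m

K_a = tan²(45° − φ/2) = 0.4027.
γ' = 20.9 − 9.81 = 11.09 kN/m³. h₂ = H − d_w = 6.0 m.
σ'_h: at surface K_a·q = 19.33; at WT K_a(q+γd_w) = 39.81; at base K_a(q+γd_w+γ'h₂) = 66.61 kPa.
P₁ = ½(19.33+39.81)×3.1 = 91.66; P₂ = ½(39.81+66.61)×6.0 = 319.2; P_w = ½γ_w h₂² = 176.6.
Total = 91.66+319.2+176.6 = 587.5 kN/m.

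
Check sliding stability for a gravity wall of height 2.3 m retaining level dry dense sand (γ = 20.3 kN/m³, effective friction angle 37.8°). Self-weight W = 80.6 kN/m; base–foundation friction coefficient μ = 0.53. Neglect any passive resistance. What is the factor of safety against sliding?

3.31

K_a = tan²(45° − 37.8°/2) = 0.2400.
P_a = ½K_aγH² = 0.5×0.2400×20.3×2.3² = 12.89 kN/m, acting at H/3 = 0.7667 m above the base.
FS_sliding = μW / P_a = 0.53×80.6 / 12.89 = 3.315.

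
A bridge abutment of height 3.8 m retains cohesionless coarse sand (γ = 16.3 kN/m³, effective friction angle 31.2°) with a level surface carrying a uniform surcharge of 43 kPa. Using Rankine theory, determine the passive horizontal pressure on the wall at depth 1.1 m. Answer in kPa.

K_p = (1 + sin φ)/(1 − sin φ) = 3.150.
σ_v = γz + q = 16.3 × 1.1 + 43 = 60.93 kPa.
σ_h = K_p σ_v = 3.150 × 60.93 = 191.9 kPa.

192 kPa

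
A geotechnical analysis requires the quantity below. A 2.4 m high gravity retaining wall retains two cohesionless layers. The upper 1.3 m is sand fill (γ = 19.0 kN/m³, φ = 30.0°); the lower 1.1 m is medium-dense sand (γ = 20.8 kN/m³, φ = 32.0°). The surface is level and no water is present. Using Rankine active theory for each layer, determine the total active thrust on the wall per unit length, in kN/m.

17.6 kN/m

K_a1 = tan²(45°−30.0°/2) = 0.3333; K_a2 = tan²(45°−32.0°/2) = 0.3073.
Layer 1: σ at base = K_a1 γ₁ h₁ = 8.233 kPa; P₁ = ½×8.233×1.3 = 5.352.
Layer 2: σ_v at top = γ₁h₁ = 24.70; σ_h top = K_a2×24.70 = 7.589; σ_h base = K_a2×(24.70+20.8×1.1) = 14.62.
P₂ = ½(7.589+14.62)×1.1 = 12.21. Total P_a = 5.352+12.21 = 17.57 kN/m.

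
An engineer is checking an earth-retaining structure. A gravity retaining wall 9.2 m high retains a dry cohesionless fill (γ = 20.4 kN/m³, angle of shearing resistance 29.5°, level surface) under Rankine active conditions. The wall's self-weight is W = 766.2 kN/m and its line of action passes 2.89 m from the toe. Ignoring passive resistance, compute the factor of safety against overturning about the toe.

2.46

K_a = tan²(45° − 29.5°/2) = 0.3401.
P_a = ½K_aγH² = 0.5×0.3401×20.4×9.2² = 293.6 kN/m, acting at H/3 = 3.067 m above the base.
Overturning moment M_o = P_a × H/3 = 293.6 × 3.067 = 900.4.
Resisting moment M_r = W × 2.89 = 766.2 × 2.89 = 2214.
FS_overturning = M_r/M_o = 2214/900.4 = 2.459.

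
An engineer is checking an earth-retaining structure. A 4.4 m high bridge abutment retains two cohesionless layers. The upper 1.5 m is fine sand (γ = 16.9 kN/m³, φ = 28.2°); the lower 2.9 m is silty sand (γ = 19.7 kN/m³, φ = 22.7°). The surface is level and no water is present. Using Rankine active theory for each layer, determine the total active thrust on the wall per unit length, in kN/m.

76.1 kN/m

K_a1 = tan²(45°−28.2°/2) = 0.3582; K_a2 = tan²(45°−22.7°/2) = 0.4431.
Layer 1: σ at base = K_a1 γ₁ h₁ = 9.080 kPa; P₁ = ½×9.080×1.5 = 6.810.
Layer 2: σ_v at top = γ₁h₁ = 25.35; σ_h top = K_a2×25.35 = 11.23; σ_h base = K_a2×(25.35+19.7×2.9) = 36.55.
P₂ = ½(11.23+36.55)×2.9 = 69.28. Total P_a = 6.810+69.28 = 76.09 kN/m.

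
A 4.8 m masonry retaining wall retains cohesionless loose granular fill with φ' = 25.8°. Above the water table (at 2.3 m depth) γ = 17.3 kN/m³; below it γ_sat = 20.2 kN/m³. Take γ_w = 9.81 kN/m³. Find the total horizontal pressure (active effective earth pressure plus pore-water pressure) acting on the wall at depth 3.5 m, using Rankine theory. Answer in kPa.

K_a = (1 − sin φ)/(1 + sin φ) = 0.3935.
γ' = 20.2 − 9.81 = 10.39 kN/m³.
Effective vertical stress at 3.5 m: σ'_v = 17.3×2.3 + 10.39×1.20 = 52.26 kPa.
σ'_h = K_a σ'_v = 0.3935 × 52.26 = 20.56 kPa; u = γ_w × 1.20 = 11.77 kPa.
Total σ_h = 20.56 + 11.77 = 32.34 kPa.

32.3 kPa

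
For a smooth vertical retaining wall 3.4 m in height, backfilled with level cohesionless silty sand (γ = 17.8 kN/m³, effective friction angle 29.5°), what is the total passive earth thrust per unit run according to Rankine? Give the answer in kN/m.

K_p = tan²(45° + φ/2) = 2.940.
P_p = ½ K_p γ H² = 0.5 × 2.940 × 17.8 × 3.4² = 302.5 kN/m.

303 kN/m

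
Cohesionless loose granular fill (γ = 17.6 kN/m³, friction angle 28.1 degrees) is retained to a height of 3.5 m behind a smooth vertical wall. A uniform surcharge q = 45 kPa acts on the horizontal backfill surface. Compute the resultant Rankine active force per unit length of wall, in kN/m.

K_a = tan²(45° − φ/2) = 0.3596.
Soil triangle: ½ K_a γ H² = 0.5×0.3596×17.6×3.5² = 38.77 kN/m.
Surcharge rectangle: K_a q H = 0.3596×45×3.5 = 56.64 kN/m.
Total = 38.77 + 56.64 = 95.40 kN/m.

95.4 kN/m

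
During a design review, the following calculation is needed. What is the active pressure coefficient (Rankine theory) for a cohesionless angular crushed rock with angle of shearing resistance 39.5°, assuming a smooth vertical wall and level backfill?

0.222

K_a = (1 − sin φ)/(1 + sin φ) = (1 − sin 39.5°)/(1 + sin 39.5°) = 0.2224.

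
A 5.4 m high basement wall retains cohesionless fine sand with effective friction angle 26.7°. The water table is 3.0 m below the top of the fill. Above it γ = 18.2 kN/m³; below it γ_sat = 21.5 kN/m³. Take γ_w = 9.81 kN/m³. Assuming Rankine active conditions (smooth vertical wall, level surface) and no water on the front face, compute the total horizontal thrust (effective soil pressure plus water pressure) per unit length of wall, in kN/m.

K_a = tan²(45° − φ/2) = 0.3800.
γ' = 21.5 − 9.81 = 11.69 kN/m³. Depth below WT = 2.4 m.
σ'_h at WT = K_a γ d_w = 20.75 kPa; at base = 20.75 + K_a γ' × 2.4 = 31.41 kPa.
P₁ (0–3.0 m) = ½×20.75×3.0 = 31.12. P₂ (3.0–5.4 m) = ½(20.75+31.41)×2.4 = 62.58.
P_w = ½ γ_w h₂² = 0.5×9.81×2.4² = 28.25. Total = 31.12+62.58+28.25 = 122.0 kN/m.

122 kN/m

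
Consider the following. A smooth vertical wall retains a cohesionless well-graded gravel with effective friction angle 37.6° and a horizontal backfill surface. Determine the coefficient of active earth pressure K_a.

0.242

K_a = (1 − sin φ)/(1 + sin φ) = (1 − sin 37.6°)/(1 + sin 37.6°) = 0.2421.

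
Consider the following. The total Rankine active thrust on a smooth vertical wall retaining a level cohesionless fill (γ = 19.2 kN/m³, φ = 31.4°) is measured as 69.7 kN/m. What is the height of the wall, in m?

K_a = 0.3149. P_a = ½ K_a γ H² ⇒ H = √(2P_a/(K_a γ)).
H = √(2×69.7/(0.3149×19.2)) = 4.802 m.

4.80 m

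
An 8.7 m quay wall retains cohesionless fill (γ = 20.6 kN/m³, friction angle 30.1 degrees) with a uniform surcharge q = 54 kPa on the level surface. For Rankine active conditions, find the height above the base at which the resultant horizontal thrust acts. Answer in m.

3.45 m

K_a = 0.3320.
Triangular part P₁ = ½K_aγH² = 258.8 at H/3 = 2.900 m; rectangular part P₂ = K_a q H = 156.0 at H/2 = 4.350 m.
ȳ = (P₁·2.900 + P₂·4.350)/(P₁+P₂) = 3.445 m.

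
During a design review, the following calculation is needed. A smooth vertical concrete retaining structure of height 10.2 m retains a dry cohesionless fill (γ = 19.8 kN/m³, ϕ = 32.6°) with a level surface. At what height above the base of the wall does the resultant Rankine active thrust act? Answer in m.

K_a = 0.2997.
The pressure distribution is triangular, so the resultant acts at H/3 above the base = 10.2/3 = 3.400 m.

3.40 m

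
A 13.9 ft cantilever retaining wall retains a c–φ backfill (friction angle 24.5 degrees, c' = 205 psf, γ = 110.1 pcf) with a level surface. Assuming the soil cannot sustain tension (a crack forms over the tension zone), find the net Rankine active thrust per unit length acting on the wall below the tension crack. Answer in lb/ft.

1500 lb/ft

K_a = 0.4137; √K_a = 0.6432.
Tension-crack depth z_c = 2c/(γ√K_a) = 2×205/(110.1×0.6432) = 5.789 ft.
σ_a at base = K_a γ H − 2c√K_a = 0.4137×110.1×13.9 − 2×205×0.6432 = 369.5 psf.
P_a = ½ × 369.5 × (H − z_c) = 0.5×369.5×8.111 = 1498 lb/ft.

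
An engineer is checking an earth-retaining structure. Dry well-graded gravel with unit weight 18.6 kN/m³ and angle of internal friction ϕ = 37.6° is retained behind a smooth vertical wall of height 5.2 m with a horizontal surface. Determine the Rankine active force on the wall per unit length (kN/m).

K_a = tan²(45° − φ/2) = 0.2421.
P_a = ½ K_a γ H² = 0.5 × 0.2421 × 18.6 × 5.2² = 60.89 kN/m.

60.9 kN/m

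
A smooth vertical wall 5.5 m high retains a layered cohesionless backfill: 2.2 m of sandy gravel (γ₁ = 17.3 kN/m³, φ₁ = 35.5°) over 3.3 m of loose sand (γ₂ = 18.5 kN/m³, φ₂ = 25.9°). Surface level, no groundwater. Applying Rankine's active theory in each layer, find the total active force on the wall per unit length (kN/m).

K_a1 = tan²(45°−35.5°/2) = 0.2653; K_a2 = tan²(45°−25.9°/2) = 0.3920.
Layer 1: σ at base = K_a1 γ₁ h₁ = 10.10 kPa; P₁ = ½×10.10×2.2 = 11.11.
Layer 2: σ_v at top = γ₁h₁ = 38.06; σ_h top = K_a2×38.06 = 14.92; σ_h base = K_a2×(38.06+18.5×3.3) = 38.85.
P₂ = ½(14.92+38.85)×3.3 = 88.72. Total P_a = 11.11+88.72 = 99.82 kN/m.

99.8 kN/m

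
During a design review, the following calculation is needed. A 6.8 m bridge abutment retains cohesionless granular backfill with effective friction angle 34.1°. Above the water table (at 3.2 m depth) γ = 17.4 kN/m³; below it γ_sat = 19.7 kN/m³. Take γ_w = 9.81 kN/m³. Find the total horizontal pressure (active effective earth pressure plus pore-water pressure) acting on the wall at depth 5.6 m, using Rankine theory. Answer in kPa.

45.9 kPa

K_a = (1 − sin φ)/(1 + sin φ) = 0.2815.
γ' = 19.7 − 9.81 = 9.890 kN/m³.
Effective vertical stress at 5.6 m: σ'_v = 17.4×3.2 + 9.890×2.40 = 79.42 kPa.
σ'_h = K_a σ'_v = 0.2815 × 79.42 = 22.36 kPa; u = γ_w × 2.40 = 23.54 kPa.
Total σ_h = 22.36 + 23.54 = 45.90 kPa.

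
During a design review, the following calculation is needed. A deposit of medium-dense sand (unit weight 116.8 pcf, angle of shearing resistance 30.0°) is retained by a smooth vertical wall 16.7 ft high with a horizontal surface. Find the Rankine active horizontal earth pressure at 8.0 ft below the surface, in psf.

311 psf

K_a = (1 − sin φ)/(1 + sin φ) = 0.3333.
σ_h = K_a γ z = 0.3333 × 116.8 × 8.0 = 311.5 psf.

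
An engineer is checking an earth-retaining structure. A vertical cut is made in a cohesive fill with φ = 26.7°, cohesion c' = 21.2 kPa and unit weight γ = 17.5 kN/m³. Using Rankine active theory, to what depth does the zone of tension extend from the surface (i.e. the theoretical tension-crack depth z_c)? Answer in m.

3.93 m

K_a = tan²(45° − 26.7°/2) = 0.3800; √K_a = 0.6164.
The active pressure is zero where K_a γ z = 2c√K_a, so z_c = 2c/(γ√K_a) = 2×21.2/(17.5×0.6164) = 3.931 m.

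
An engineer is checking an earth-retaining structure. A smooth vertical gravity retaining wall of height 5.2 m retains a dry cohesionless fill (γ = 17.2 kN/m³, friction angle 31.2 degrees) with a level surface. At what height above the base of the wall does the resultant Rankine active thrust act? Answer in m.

K_a = 0.3175.
The pressure distribution is triangular, so the resultant acts at H/3 above the base = 5.2/3 = 1.733 m.

1.73 m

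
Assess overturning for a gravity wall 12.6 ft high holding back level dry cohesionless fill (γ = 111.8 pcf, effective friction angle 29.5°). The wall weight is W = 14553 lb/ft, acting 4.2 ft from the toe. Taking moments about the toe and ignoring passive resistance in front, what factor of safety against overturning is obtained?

K_a = tan²(45° − 29.5°/2) = 0.3401.
P_a = ½K_aγH² = 0.5×0.3401×111.8×12.6² = 3018 lb/ft, acting at H/3 = 4.200 ft above the base.
Overturning moment M_o = P_a × H/3 = 3018 × 4.200 = 12680.
Resisting moment M_r = W × 4.2 = 14553 × 4.2 = 61120.
FS_overturning = M_r/M_o = 61120/12680 = 4.822.

4.82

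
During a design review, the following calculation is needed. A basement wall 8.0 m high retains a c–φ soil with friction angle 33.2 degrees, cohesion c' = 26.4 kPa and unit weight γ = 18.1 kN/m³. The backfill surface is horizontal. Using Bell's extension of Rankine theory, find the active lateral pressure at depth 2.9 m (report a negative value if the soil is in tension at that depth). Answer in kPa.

-13.2 kPa

K_a = (1 − sin φ)/(1 + sin φ) = 0.2924.
σ_a = K_a γ z − 2c√K_a = 0.2924×18.1×2.9 − 2×26.4×0.5407 = -13.20 kPa.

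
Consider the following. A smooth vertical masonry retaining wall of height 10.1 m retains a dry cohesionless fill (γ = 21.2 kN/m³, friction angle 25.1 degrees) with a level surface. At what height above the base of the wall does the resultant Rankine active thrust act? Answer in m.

K_a = 0.4043.
The pressure distribution is triangular, so the resultant acts at H/3 above the base = 10.1/3 = 3.367 m.

3.37 m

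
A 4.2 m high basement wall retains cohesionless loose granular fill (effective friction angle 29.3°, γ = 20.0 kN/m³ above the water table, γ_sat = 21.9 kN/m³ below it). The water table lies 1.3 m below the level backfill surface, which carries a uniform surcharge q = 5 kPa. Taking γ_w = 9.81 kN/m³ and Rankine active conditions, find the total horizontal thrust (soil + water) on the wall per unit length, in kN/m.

97.5 kN/m

K_a = tan²(45° − φ/2) = 0.3428.
γ' = 21.9 − 9.81 = 12.09 kN/m³. h₂ = H − d_w = 2.9 m.
σ'_h: at surface K_a·q = 1.714; at WT K_a(q+γd_w) = 10.63; at base K_a(q+γd_w+γ'h₂) = 22.65 kPa.
P₁ = ½(1.714+10.63)×1.3 = 8.022; P₂ = ½(10.63+22.65)×2.9 = 48.25; P_w = ½γ_w h₂² = 41.25.
Total = 8.022+48.25+41.25 = 97.52 kN/m.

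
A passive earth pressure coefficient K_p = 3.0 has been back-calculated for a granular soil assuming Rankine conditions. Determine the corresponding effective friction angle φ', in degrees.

K_p = (1+sin φ)/(1−sin φ) ⇒ sin φ = (K_p − 1)/(K_p + 1) = 0.5000.
φ = arcsin(0.5000) = 30.00°.

30.0°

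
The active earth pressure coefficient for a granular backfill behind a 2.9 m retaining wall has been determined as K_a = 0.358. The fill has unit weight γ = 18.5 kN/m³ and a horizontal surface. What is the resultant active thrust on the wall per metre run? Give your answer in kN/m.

27.8 kN/m

P = ½ K_a γ H² = 0.5 × 0.358 × 18.5 × 2.9² = 27.85 kN/m.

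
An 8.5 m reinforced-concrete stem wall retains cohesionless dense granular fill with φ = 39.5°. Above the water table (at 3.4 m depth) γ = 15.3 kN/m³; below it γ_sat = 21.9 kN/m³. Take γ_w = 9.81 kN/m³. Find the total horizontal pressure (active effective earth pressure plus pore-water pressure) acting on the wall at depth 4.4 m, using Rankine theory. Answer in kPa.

24.1 kPa

K_a = (1 − sin φ)/(1 + sin φ) = 0.2224.
γ' = 21.9 − 9.81 = 12.09 kN/m³.
Effective vertical stress at 4.4 m: σ'_v = 15.3×3.4 + 12.09×1.00 = 64.11 kPa.
σ'_h = K_a σ'_v = 0.2224 × 64.11 = 14.26 kPa; u = γ_w × 1.00 = 9.810 kPa.
Total σ_h = 14.26 + 9.810 = 24.07 kPa.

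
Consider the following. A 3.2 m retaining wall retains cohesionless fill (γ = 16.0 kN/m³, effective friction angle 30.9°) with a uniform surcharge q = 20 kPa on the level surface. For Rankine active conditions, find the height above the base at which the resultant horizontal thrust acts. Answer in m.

1.30 m

K_a = 0.3214.
Triangular part P₁ = ½K_aγH² = 26.33 at H/3 = 1.067 m; rectangular part P₂ = K_a q H = 20.57 at H/2 = 1.600 m.
ȳ = (P₁·1.067 + P₂·1.600)/(P₁+P₂) = 1.301 m.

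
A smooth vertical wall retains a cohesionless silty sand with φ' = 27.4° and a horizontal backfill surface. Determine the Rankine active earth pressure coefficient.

0.370

K_a = tan²(45° − φ/2) = tan²(31.30°) = 0.3697.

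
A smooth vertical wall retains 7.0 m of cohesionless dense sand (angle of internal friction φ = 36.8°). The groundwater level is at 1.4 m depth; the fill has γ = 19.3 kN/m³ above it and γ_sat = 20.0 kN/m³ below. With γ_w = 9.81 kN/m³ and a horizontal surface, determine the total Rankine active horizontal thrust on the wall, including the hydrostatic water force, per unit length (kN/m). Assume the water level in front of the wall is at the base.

K_a = tan²(45° − φ/2) = 0.2508.
γ' = 20.0 − 9.81 = 10.19 kN/m³. Depth below WT = 5.6 m.
σ'_h at WT = K_a γ d_w = 6.776 kPa; at base = 6.776 + K_a γ' × 5.6 = 21.09 kPa.
P₁ (0–1.4 m) = ½×6.776×1.4 = 4.743. P₂ (1.4–7.0 m) = ½(6.776+21.09)×5.6 = 78.01.
P_w = ½ γ_w h₂² = 0.5×9.81×5.6² = 153.8. Total = 4.743+78.01+153.8 = 236.6 kN/m.

237 kN/m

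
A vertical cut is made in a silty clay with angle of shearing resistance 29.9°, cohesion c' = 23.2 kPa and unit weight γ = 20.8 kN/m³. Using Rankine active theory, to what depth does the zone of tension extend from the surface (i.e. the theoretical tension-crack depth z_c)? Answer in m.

3.86 m

K_a = tan²(45° − 29.9°/2) = 0.3347; √K_a = 0.5785.
The active pressure is zero where K_a γ z = 2c√K_a, so z_c = 2c/(γ√K_a) = 2×23.2/(20.8×0.5785) = 3.856 m.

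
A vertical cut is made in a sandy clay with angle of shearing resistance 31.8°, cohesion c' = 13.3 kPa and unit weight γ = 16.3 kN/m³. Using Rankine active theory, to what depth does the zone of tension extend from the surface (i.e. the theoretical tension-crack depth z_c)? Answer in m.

2.93 m

K_a = tan²(45° − 31.8°/2) = 0.3098; √K_a = 0.5566.
The active pressure is zero where K_a γ z = 2c√K_a, so z_c = 2c/(γ√K_a) = 2×13.3/(16.3×0.5566) = 2.932 m.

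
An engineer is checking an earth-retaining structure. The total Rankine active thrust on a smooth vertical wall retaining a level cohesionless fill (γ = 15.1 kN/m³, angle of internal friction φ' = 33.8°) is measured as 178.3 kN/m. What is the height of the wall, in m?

9.10 m

K_a = 0.2851. P_a = ½ K_a γ H² ⇒ H = √(2P_a/(K_a γ)).
H = √(2×178.3/(0.2851×15.1)) = 9.101 m.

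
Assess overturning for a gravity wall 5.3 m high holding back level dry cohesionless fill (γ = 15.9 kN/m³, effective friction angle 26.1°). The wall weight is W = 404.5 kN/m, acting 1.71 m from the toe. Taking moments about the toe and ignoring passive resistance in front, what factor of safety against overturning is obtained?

K_a = tan²(45° − 26.1°/2) = 0.3889.
P_a = ½K_aγH² = 0.5×0.3889×15.9×5.3² = 86.86 kN/m, acting at H/3 = 1.767 m above the base.
Overturning moment M_o = P_a × H/3 = 86.86 × 1.767 = 153.4.
Resisting moment M_r = W × 1.71 = 404.5 × 1.71 = 691.7.
FS_overturning = M_r/M_o = 691.7/153.4 = 4.508.

4.51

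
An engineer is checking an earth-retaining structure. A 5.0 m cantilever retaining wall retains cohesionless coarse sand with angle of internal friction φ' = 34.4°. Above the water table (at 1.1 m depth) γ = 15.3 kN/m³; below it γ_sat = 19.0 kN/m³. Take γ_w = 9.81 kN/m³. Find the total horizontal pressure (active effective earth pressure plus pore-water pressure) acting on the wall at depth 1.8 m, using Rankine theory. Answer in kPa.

13.3 kPa

K_a = (1 − sin φ)/(1 + sin φ) = 0.2780.
γ' = 19.0 − 9.81 = 9.190 kN/m³.
Effective vertical stress at 1.8 m: σ'_v = 15.3×1.1 + 9.190×0.700 = 23.26 kPa.
σ'_h = K_a σ'_v = 0.2780 × 23.26 = 6.467 kPa; u = γ_w × 0.700 = 6.867 kPa.
Total σ_h = 6.467 + 6.867 = 13.33 kPa.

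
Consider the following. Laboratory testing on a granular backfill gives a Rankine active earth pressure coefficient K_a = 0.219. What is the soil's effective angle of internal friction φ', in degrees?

39.8°

K_a = tan²(45° − φ/2) ⇒ 45° − φ/2 = arctan(√0.219) = 25.08°.
φ = 2(45° − 25.08°) = 39.84°.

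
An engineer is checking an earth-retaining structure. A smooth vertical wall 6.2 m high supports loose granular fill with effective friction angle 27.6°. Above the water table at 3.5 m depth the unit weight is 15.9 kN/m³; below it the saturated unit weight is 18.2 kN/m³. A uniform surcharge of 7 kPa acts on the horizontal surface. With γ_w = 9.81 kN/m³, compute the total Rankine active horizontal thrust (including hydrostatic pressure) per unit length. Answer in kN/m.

154 kN/m

K_a = tan²(45° − φ/2) = 0.3668.
γ' = 18.2 − 9.81 = 8.390 kN/m³. h₂ = H − d_w = 2.7 m.
σ'_h: at surface K_a·q = 2.567; at WT K_a(q+γd_w) = 22.98; at base K_a(q+γd_w+γ'h₂) = 31.29 kPa.
P₁ = ½(2.567+22.98)×3.5 = 44.71; P₂ = ½(22.98+31.29)×2.7 = 73.26; P_w = ½γ_w h₂² = 35.76.
Total = 44.71+73.26+35.76 = 153.7 kN/m.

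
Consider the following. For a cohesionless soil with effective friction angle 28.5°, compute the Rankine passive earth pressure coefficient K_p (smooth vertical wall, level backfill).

K_p = (1 + sin φ)/(1 − sin φ) = tan²(45° + 28.5°/2) = 2.825.

2.83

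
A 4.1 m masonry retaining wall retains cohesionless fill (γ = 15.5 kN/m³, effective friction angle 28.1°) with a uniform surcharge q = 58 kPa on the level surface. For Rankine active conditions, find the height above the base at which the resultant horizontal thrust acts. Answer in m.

K_a = 0.3596.
Triangular part P₁ = ½K_aγH² = 46.85 at H/3 = 1.367 m; rectangular part P₂ = K_a q H = 85.51 at H/2 = 2.050 m.
ȳ = (P₁·1.367 + P₂·2.050)/(P₁+P₂) = 1.808 m.

1.81 m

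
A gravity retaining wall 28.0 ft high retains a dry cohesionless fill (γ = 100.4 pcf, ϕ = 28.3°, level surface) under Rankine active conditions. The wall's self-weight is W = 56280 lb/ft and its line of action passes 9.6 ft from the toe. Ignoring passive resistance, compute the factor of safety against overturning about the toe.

K_a = tan²(45° − 28.3°/2) = 0.3568.
P_a = ½K_aγH² = 0.5×0.3568×100.4×28.0² = 14040 lb/ft, acting at H/3 = 9.333 ft above the base.
Overturning moment M_o = P_a × H/3 = 14040 × 9.333 = 131100.
Resisting moment M_r = W × 9.6 = 56280 × 9.6 = 540300.
FS_overturning = M_r/M_o = 540300/131100 = 4.123.

4.12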